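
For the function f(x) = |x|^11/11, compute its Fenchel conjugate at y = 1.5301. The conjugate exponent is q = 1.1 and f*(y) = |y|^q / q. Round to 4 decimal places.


The conjugate exponent q satisfies 1/p + 1/q = 1.
p = 11, so q = 11/(11 - 1) = 1.1
|y|^q = 1.5301^1.1 = 1.5966
f*(1.5301) = 1.5966 / 1.1 = 1.4514


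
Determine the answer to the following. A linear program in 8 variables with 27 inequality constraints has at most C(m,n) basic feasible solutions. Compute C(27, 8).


Each vertex corresponds to some choice of n active constraints out of m, so the number of vertices is at most C(m, n) = m! / (n!(m-n)!).
m = 27, n = 8
Numerator: 27 * 26 * 25 * 24 * 23 * 22 * 21 * 20
Denominator: 8! = 40320
C(27, 8) = 2220075


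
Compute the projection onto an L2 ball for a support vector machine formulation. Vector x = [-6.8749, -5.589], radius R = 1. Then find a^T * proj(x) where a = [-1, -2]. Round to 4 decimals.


Step 1: Compute ||x|| (intermediates to 6 decimals).
||x|| = sqrt((-6.8749)^2 + (-5.589)^2) = 8.860089
Step 2: Project.
Since ||x|| > R, scale = R/||x|| = 1/8.860089 = 0.112866, proj(x) = scale * x
proj(x) = [-0.775942, -0.630808]
Step 3: Dot product.
a^T * proj(x) = -1*(-0.775942) - 2*(-0.630808) = 2.0376


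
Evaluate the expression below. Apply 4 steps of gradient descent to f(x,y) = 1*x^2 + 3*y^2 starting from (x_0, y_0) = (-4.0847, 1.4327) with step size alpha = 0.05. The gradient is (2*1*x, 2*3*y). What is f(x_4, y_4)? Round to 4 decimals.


Gradient descent on f(x,y) = 1*x^2 + 3*y^2.
Starting point: (-4.0847, 1.4327), alpha = 0.05
Step 1: grad_x = 2*1*-4.0847 = -8.1694, grad_y = 2*3*1.4327 = 8.5962
  x_1 = -4.0847 - 0.05*-8.1694 = -3.6762
  y_1 = 1.4327 - 0.05*8.5962 = 1.0029
Step 2: grad_x = 2*1*-3.6762 = -7.3525, grad_y = 2*3*1.0029 = 6.0173
  x_2 = -3.6762 - 0.05*-7.3525 = -3.3086
  y_2 = 1.0029 - 0.05*6.0173 = 0.702
Step 3: grad_x = 2*1*-3.3086 = -6.6172, grad_y = 2*3*0.702 = 4.2121
  x_3 = -3.3086 - 0.05*-6.6172 = -2.9777
  y_3 = 0.702 - 0.05*4.2121 = 0.4914
Step 4: grad_x = 2*1*-2.9777 = -5.9555, grad_y = 2*3*0.4914 = 2.9485
  x_4 = -2.9777 - 0.05*-5.9555 = -2.68
  y_4 = 0.4914 - 0.05*2.9485 = 0.344
f(-2.68, 0.344) = 1*(-2.68)^2 + 3*0.344^2 = 7.5372


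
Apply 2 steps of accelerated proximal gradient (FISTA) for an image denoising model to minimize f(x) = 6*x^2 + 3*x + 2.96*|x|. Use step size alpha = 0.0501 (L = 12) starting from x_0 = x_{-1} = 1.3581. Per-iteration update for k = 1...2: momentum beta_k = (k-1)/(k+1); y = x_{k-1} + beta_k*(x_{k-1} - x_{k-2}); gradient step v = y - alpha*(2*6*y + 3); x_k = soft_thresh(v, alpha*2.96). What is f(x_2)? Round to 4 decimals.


FISTA on f(x) = 6*x^2 + 3*x + 2.96*|x|
L = 12, alpha = 0.0501
Iteration 1: beta = 0.0, y = 1.3581 + 0.0*(1.3581 - 1.3581) = 1.3581
  grad(y) = 19.2972, v = y - alpha*grad = 0.3913
  prox(v) = soft_thresh(0.3913, 0.1483) = 0.243
Iteration 2: beta = 0.3333, y = 0.243 + 0.3333*(0.243 - 1.3581) = -0.1287
  grad(y) = 1.4558, v = y - alpha*grad = -0.2016
  prox(v) = soft_thresh(-0.2016, 0.1483) = -0.0533
f(x_2) = 6*(-0.0533)^2 + 3*(-0.0533) + 2.96*|-0.0533| = 0.0149


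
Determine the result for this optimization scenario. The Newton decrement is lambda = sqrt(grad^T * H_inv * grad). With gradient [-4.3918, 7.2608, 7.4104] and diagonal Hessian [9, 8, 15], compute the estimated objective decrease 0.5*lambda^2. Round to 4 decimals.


Step 1: H is diagonal, so H^(-1) * g = [-0.488, 0.9076, 0.494].
Step 2: g^T H^(-1) g = sum_i g_i^2 / H_ii
  = (-4.3918)^2/9 + (7.2608)^2/8 + (7.4104)^2/15
  = 2.1431 + 6.5899 + 3.6609 = 12.3939
Step 3: Objective decrease = 0.5 * g^T H^(-1) g = 6.197


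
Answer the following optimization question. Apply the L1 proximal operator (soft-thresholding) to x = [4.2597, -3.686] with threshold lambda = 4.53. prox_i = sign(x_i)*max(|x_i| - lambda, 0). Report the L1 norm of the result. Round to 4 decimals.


Soft-thresholding with lambda = 4.53:
prox(4.2597) = sign(4.2597)*max(|4.2597| - 4.53, 0) = 0.0
prox(-3.686) = sign(-3.686)*max(|-3.686| - 4.53, 0) = 0.0
prox(x) = [0.0, 0.0]
||prox(x)||_1 = 0.0 + 0.0 = 0.0


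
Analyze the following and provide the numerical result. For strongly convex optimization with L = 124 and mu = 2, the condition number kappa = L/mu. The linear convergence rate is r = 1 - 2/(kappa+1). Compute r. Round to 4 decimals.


Step 1: Compute the condition number.
kappa = L/mu = 124/2 = 62.0
Step 2: Compute the convergence rate.
r = 1 - 2/(kappa + 1) = 1 - 2*mu/(L + mu) = (L - mu)/(L + mu) = 122/126 = 0.9683


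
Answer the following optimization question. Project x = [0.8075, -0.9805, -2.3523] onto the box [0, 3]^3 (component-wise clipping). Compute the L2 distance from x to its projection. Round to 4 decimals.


Project each component onto [0, 3].
clip(0.8075) = 0.8075, clip(-0.9805) = 0.0, clip(-2.3523) = 0.0
Projection = [0.8075, 0.0, 0.0]
Squared diffs: [0.0, 0.9614, 5.5333]
Distance = sqrt(6.4947) = 2.5485


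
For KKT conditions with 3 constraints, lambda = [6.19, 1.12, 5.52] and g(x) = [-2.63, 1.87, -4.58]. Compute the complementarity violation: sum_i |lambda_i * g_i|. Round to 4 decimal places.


KKT complementary slackness check:
lambda_1 * g_1 = 6.19 * -2.63 = -16.2797
lambda_2 * g_2 = 1.12 * 1.87 = 2.0944
lambda_3 * g_3 = 5.52 * -4.58 = -25.2816
Total violation = 16.2797 + 2.0944 + 25.2816 = 43.6557


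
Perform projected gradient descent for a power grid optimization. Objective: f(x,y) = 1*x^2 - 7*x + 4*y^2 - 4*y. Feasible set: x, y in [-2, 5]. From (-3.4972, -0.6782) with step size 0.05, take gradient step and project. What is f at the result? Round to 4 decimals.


Step 1: Compute gradient at (-3.4972, -0.6782).
grad_x = 2*1*-3.4972 - 7 = -13.9944
grad_y = 2*4*-0.6782 - 4 = -9.4256
Step 2: Gradient step.
x_raw = -3.4972 - 0.05*-13.9944 = -2.7975
y_raw = -0.6782 - 0.05*-9.4256 = -0.2069
Step 3: Project onto [-2, 5].
x_proj = clip(-2.7975) = -2.0
y_proj = clip(-0.2069) = -0.2069
Step 4: Evaluate f.
f(-2.0, -0.2069) = 18.9989


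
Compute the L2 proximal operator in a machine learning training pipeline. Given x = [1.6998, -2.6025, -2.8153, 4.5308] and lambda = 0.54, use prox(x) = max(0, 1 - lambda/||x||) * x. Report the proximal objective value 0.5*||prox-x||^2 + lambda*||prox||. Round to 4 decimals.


Step 1: Compute ||x||.
||x|| = 6.1738
Step 2: Compute scaling factor.
scale = max(0, 1 - 0.54/6.1738) = 0.9125
Step 3: prox(x) = [1.5511, -2.3749, -2.5691, 4.1345]
||prox(x)|| = 5.6338
Step 4: Proximal objective.
0.5*||prox-x||^2 = 0.1458
lambda*||prox|| = 3.0423
Total = 3.1881


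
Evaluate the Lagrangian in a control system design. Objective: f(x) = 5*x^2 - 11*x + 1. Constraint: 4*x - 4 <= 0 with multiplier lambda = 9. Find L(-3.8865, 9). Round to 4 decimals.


Step 1: Evaluate f(x).
f(-3.8865) = 5*(-3.8865)^2 - 11*(-3.8865) + 1 = 119.2759
Step 2: Evaluate g(x).
g(-3.8865) = 4*-3.8865 - 4 = -19.546
Step 3: Compute Lagrangian.
L = 119.2759 + 9*-19.546 = -56.6381


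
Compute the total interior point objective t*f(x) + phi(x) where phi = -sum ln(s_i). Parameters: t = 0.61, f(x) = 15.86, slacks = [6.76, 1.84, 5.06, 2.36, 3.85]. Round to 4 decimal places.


Step 1: Compute log-barrier.
ln values: [1.911, 0.6098, 1.6214, 0.8587, 1.3481]
phi = -(1.911 + 0.6098 + 1.6214 + 0.8587 + 1.3481) = -6.3489
Step 2: Compute augmented objective.
t*f(x) = 0.61*15.86 = 9.6746
Total = 9.6746 - 6.3489 = 3.3257


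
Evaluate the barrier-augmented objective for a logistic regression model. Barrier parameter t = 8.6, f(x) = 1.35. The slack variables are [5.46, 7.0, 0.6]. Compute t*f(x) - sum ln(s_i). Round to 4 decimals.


Step 1: Compute log-barrier.
ln values: [1.6974, 1.9459, -0.5108]
phi = -(1.6974 + 1.9459 - 0.5108) = -3.1325
Step 2: Compute augmented objective.
t*f(x) = 8.6*1.35 = 11.61
Total = 11.61 - 3.1325 = 8.4775


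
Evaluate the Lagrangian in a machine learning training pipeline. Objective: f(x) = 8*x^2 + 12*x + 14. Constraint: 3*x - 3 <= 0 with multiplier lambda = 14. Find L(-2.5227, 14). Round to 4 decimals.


Step 1: Evaluate f(x).
f(-2.5227) = 8*(-2.5227)^2 + 12*(-2.5227) + 14 = 34.6397
Step 2: Evaluate g(x).
g(-2.5227) = 3*-2.5227 - 3 = -10.5681
Step 3: Compute Lagrangian.
L = 34.6397 + 14*-10.5681 = -113.3137


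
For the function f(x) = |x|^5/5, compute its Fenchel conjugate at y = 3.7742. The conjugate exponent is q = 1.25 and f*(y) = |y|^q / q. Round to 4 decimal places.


The conjugate exponent q satisfies 1/p + 1/q = 1.
p = 5, so q = 5/(5 - 1) = 1.25
|y|^q = 3.7742^1.25 = 5.2605
f*(3.7742) = 5.2605 / 1.25 = 4.2084


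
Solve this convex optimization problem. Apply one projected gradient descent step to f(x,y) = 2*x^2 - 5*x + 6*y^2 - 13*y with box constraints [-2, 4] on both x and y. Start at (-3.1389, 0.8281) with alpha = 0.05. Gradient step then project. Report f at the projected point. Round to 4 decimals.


Step 1: Compute gradient at (-3.1389, 0.8281).
grad_x = 2*2*-3.1389 - 5 = -17.5556
grad_y = 2*6*0.8281 - 13 = -3.0628
Step 2: Gradient step.
x_raw = -3.1389 - 0.05*-17.5556 = -2.2611
y_raw = 0.8281 - 0.05*-3.0628 = 0.9812
Step 3: Project onto [-2, 4].
x_proj = clip(-2.2611) = -2.0
y_proj = clip(0.9812) = 0.9812
Step 4: Evaluate f.
f(-2.0, 0.9812) = 11.0209


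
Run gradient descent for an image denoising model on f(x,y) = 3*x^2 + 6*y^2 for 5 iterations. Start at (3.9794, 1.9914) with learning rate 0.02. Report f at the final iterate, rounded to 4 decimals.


Gradient descent on f(x,y) = 3*x^2 + 6*y^2.
Starting point: (3.9794, 1.9914), alpha = 0.02
Step 1: grad_x = 2*3*3.9794 = 23.8764, grad_y = 2*6*1.9914 = 23.8968
  x_1 = 3.9794 - 0.02*23.8764 = 3.5019
  y_1 = 1.9914 - 0.02*23.8968 = 1.5135
Step 2: grad_x = 2*3*3.5019 = 21.0112, grad_y = 2*6*1.5135 = 18.1616
  x_2 = 3.5019 - 0.02*21.0112 = 3.0816
  y_2 = 1.5135 - 0.02*18.1616 = 1.1502
Step 3: grad_x = 2*3*3.0816 = 18.4899, grad_y = 2*6*1.1502 = 13.8028
  x_3 = 3.0816 - 0.02*18.4899 = 2.7118
  y_3 = 1.1502 - 0.02*13.8028 = 0.8742
Step 4: grad_x = 2*3*2.7118 = 16.2711, grad_y = 2*6*0.8742 = 10.4901
  x_4 = 2.7118 - 0.02*16.2711 = 2.3864
  y_4 = 0.8742 - 0.02*10.4901 = 0.6644
Step 5: grad_x = 2*3*2.3864 = 14.3186, grad_y = 2*6*0.6644 = 7.9725
  x_5 = 2.3864 - 0.02*14.3186 = 2.1001
  y_5 = 0.6644 - 0.02*7.9725 = 0.5049
f(2.1001, 0.5049) = 3*2.1001^2 + 6*0.5049^2 = 14.7604


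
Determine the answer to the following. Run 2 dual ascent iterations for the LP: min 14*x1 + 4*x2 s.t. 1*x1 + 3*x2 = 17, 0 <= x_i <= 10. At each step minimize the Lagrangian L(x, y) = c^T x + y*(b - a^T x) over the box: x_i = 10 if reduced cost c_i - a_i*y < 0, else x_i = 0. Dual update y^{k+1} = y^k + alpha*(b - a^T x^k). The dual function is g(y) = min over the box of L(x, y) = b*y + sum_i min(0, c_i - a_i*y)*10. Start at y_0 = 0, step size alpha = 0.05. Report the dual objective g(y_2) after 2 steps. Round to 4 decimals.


Dual ascent for LP: min 14*x1 + 4*x2, 1*x1 + 3*x2 = 17, 0 <= x_i <= 10
Step 1: y^k = 0.0, reduced costs: (14.0, 4.0)
  x^k = (0.0, 0.0), subgradient = b - a^T x = 17.0
  y^{k+1} = 0.0 + 0.05*17.0 = 0.85
Step 2: y^k = 0.85, reduced costs: (13.15, 1.45)
  x^k = (0.0, 0.0), subgradient = b - a^T x = 17.0
  y^{k+1} = 0.85 + 0.05*17.0 = 1.7
Dual objective at y_2 = 1.7: reduced costs (12.3, -1.1), box minimizer x = (0.0, 10.0)
g(y_2) = b*y + (c1 - a1*y)*x1 + (c2 - a2*y)*x2 = 17*1.7 + 12.3*0.0 + (-1.1)*10.0 = 28.9 + 0.0 - 11.0 = 17.9


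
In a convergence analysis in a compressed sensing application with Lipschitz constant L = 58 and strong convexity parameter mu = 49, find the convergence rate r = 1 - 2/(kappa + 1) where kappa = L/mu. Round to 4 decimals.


Step 1: Compute the condition number.
kappa = L/mu = 58/49 = 1.1837
Step 2: Compute the convergence rate.
r = 1 - 2/(kappa + 1) = 1 - 2*mu/(L + mu) = (L - mu)/(L + mu) = 9/107 = 0.0841


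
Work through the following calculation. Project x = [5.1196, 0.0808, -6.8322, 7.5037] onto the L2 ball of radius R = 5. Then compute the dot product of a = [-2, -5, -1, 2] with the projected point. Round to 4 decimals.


Step 1: Compute ||x|| (intermediates to 6 decimals).
||x|| = sqrt(5.1196^2 + 0.0808^2 + (-6.8322)^2 + 7.5037^2) = 11.366675
Step 2: Project.
Since ||x|| > R, scale = R/||x|| = 5/11.366675 = 0.439882, proj(x) = scale * x
proj(x) = [2.25202, 0.035542, -3.005362, 3.300743]
Step 3: Dot product.
a^T * proj(x) = -2*2.25202 - 5*0.035542 - 1*(-3.005362) + 2*3.300743 = 4.9251


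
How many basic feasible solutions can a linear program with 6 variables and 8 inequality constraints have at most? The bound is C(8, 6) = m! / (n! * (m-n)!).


Each vertex corresponds to some choice of n active constraints out of m, so the number of vertices is at most C(m, n) = m! / (n!(m-n)!).
m = 8, n = 6
Numerator: 8 * 7 * 6 * 5 * 4 * 3
Denominator: 6! = 720
C(8, 6) = 28


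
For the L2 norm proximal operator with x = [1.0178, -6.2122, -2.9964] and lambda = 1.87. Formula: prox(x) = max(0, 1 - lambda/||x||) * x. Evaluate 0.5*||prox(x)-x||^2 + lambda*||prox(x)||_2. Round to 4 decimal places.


Step 1: Compute ||x||.
||x|| = 6.9718
Step 2: Compute scaling factor.
scale = max(0, 1 - 1.87/6.9718) = 0.7318
Step 3: prox(x) = [0.7448, -4.5459, -2.1927]
||prox(x)|| = 5.1018
Step 4: Proximal objective.
0.5*||prox-x||^2 = 1.7485
lambda*||prox|| = 9.5404
Total = 11.2888


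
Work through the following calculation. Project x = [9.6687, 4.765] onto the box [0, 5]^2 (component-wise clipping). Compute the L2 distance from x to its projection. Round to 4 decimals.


Project each component onto [0, 5].
clip(9.6687) = 5.0, clip(4.765) = 4.765
Projection = [5.0, 4.765]
Squared diffs: [21.7968, 0.0]
Distance = sqrt(21.7968) = 4.6687


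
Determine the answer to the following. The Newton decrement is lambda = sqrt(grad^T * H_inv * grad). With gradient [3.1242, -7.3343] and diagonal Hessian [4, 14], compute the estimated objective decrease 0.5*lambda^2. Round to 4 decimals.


Step 1: H is diagonal, so H^(-1) * g = [0.7811, -0.5239].
Step 2: g^T H^(-1) g = sum_i g_i^2 / H_ii
  = (3.1242)^2/4 + (-7.3343)^2/14
  = 2.4402 + 3.8423 = 6.2824
Step 3: Objective decrease = 0.5 * g^T H^(-1) g = 3.1412


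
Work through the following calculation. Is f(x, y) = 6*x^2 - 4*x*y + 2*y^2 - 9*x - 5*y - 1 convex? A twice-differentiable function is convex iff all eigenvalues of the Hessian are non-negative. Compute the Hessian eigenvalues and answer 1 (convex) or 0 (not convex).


The Hessian of f(x,y) = 6*x^2 - 4*x*y + 2*y^2 - 9*x - 5*y - 1 is:
H = [[12, -4], [-4, 4]]
Trace = 12 + 4 = 16
Determinant = 12*4 - (-4)^2 = 32
Discriminant = (16)^2 - 4*32 = 128.0
Eigenvalues: lambda_1 = 2.3431, lambda_2 = 13.6569
The function is convex.

1


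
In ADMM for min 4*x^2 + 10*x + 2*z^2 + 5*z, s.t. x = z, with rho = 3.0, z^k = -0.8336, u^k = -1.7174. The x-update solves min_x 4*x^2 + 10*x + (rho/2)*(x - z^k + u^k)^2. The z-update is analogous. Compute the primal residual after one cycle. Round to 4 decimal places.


ADMM iteration with rho = 3.0, z^k = -0.8336, u^k = -1.7174
Step 1: x-update.
Minimize 4*x^2 + 10*x + (3.0/2)*(x + 0.8336 - 1.7174)^2
FOC: (2*4 + 3.0)*x = -10 + 3.0*(-0.8336 + 1.7174)
x^{k+1} = -0.6681
Step 2: z-update.
Minimize 2*z^2 + 5*z + (3.0/2)*(-0.6681 - z - 1.7174)^2
FOC: (2*2 + 3.0)*z = -5 + 3.0*(-0.6681 - 1.7174)
z^{k+1} = -1.7366
Step 3: u-update.
u^{k+1} = -1.7174 - 0.6681 + 1.7366 = -0.6488
Step 4: Primal residual = |-0.6681 + 1.7366| = 1.0686


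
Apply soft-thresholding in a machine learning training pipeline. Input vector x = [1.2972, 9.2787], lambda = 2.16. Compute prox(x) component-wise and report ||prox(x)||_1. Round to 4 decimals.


Soft-thresholding with lambda = 2.16:
prox(1.2972) = sign(1.2972)*max(|1.2972| - 2.16, 0) = 0.0
prox(9.2787) = sign(9.2787)*max(|9.2787| - 2.16, 0) = 7.1187
prox(x) = [0.0, 7.1187]
||prox(x)||_1 = 0.0 + 7.1187 = 7.1187


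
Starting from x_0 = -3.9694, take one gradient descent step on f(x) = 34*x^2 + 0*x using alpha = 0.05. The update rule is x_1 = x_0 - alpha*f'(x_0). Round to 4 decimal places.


We compute the gradient at x_0 and apply the update.
f'(x) = 68*x + 0
f'(-3.9694) = 68*-3.9694 + 0 = -269.9192
x_1 = -3.9694 - 0.05*-269.9192 = 9.5266


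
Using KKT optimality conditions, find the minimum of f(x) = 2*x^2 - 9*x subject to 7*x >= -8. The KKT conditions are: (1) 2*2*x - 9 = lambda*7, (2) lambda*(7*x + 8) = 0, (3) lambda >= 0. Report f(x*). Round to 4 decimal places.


Step 1: Try lambda = 0 (constraint inactive).
Stationarity: 2*2*x - 9 = 0
x* = 9/(2*2) = 2.25
Check constraint: 7*2.25 = 15.75 >= -8 -- satisfied.
Step 2: Compute optimal value.
f(x*) = 2*2.25^2 - 9*2.25 = -10.125


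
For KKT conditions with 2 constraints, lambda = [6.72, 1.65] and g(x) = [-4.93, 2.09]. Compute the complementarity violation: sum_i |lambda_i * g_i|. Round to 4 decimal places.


KKT complementary slackness check:
lambda_1 * g_1 = 6.72 * -4.93 = -33.1296
lambda_2 * g_2 = 1.65 * 2.09 = 3.4485
Total violation = 33.1296 + 3.4485 = 36.5781


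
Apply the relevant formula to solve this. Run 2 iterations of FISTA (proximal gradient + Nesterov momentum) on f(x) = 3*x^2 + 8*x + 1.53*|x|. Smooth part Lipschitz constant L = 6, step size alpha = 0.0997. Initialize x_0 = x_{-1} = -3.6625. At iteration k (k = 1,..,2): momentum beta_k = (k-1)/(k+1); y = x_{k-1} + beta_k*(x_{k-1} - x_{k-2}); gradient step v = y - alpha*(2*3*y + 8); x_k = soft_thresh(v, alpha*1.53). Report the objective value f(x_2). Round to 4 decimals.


FISTA on f(x) = 3*x^2 + 8*x + 1.53*|x|
L = 6, alpha = 0.0997
Iteration 1: beta = 0.0, y = -3.6625 + 0.0*(-3.6625 + 3.6625) = -3.6625
  grad(y) = -13.975, v = y - alpha*grad = -2.2692
  prox(v) = soft_thresh(-2.2692, 0.1525) = -2.1167
Iteration 2: beta = 0.3333, y = -2.1167 + 0.3333*(-2.1167 + 3.6625) = -1.6014
  grad(y) = -1.6082, v = y - alpha*grad = -1.441
  prox(v) = soft_thresh(-1.441, 0.1525) = -1.2885
f(x_2) = 3*(-1.2885)^2 + 8*(-1.2885) + 1.53*|-1.2885| = -3.3559


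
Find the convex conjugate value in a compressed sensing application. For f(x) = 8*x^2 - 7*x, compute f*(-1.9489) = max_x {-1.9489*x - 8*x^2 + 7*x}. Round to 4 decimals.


f*(y) = sup_x {y*x - a*x^2 - b*x} = sup_x {(y-b)*x - a*x^2}
FOC: (y - b) - 2a*x = 0 => x* = (y - b)/(2a)
x* = (-1.9489 + 7)/(2*8) = 0.3157
f*(-1.9489) = (y-b)^2/(4a) = (-1.9489 + 7)^2/(4*8)
= 25.5136/32 = 0.7973


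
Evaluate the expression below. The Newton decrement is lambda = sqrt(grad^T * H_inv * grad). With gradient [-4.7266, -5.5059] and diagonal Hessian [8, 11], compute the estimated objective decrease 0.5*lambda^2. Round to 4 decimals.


Step 1: H is diagonal, so H^(-1) * g = [-0.5908, -0.5005].
Step 2: g^T H^(-1) g = sum_i g_i^2 / H_ii
  = (-4.7266)^2/8 + (-5.5059)^2/11
  = 2.7926 + 2.7559 = 5.5485
Step 3: Objective decrease = 0.5 * g^T H^(-1) g = 2.7742


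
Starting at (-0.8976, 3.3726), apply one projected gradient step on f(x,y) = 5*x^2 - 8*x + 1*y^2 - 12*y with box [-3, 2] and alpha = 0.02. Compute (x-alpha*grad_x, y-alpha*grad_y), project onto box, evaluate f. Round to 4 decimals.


Step 1: Compute gradient at (-0.8976, 3.3726).
grad_x = 2*5*-0.8976 - 8 = -16.976
grad_y = 2*1*3.3726 - 12 = -5.2548
Step 2: Gradient step.
x_raw = -0.8976 - 0.02*-16.976 = -0.5581
y_raw = 3.3726 - 0.02*-5.2548 = 3.4777
Step 3: Project onto [-3, 2].
x_proj = clip(-0.5581) = -0.5581
y_proj = clip(3.4777) = 2.0
Step 4: Evaluate f.
f(-0.5581, 2.0) = -13.9781


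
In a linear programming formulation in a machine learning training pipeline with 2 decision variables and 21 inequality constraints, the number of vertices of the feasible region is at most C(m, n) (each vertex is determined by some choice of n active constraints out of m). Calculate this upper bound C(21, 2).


Each vertex corresponds to some choice of n active constraints out of m, so the number of vertices is at most C(m, n) = m! / (n!(m-n)!).
m = 21, n = 2
Numerator: 21 * 20
Denominator: 2! = 2
C(21, 2) = 210


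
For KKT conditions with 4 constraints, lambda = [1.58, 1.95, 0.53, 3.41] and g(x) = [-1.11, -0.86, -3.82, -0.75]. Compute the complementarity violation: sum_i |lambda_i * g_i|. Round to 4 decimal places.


KKT complementary slackness check:
lambda_1 * g_1 = 1.58 * -1.11 = -1.7538
lambda_2 * g_2 = 1.95 * -0.86 = -1.677
lambda_3 * g_3 = 0.53 * -3.82 = -2.0246
lambda_4 * g_4 = 3.41 * -0.75 = -2.5575
Total violation = 1.7538 + 1.677 + 2.0246 + 2.5575 = 8.0129


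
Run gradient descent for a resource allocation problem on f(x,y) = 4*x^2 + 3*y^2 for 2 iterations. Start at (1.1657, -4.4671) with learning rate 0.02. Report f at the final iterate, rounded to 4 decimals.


Gradient descent on f(x,y) = 4*x^2 + 3*y^2.
Starting point: (1.1657, -4.4671), alpha = 0.02
Step 1: grad_x = 2*4*1.1657 = 9.3256, grad_y = 2*3*-4.4671 = -26.8026
  x_1 = 1.1657 - 0.02*9.3256 = 0.9792
  y_1 = -4.4671 - 0.02*-26.8026 = -3.931
Step 2: grad_x = 2*4*0.9792 = 7.8335, grad_y = 2*3*-3.931 = -23.5863
  x_2 = 0.9792 - 0.02*7.8335 = 0.8225
  y_2 = -3.931 - 0.02*-23.5863 = -3.4593
f(0.8225, -3.4593) = 4*0.8225^2 + 3*(-3.4593)^2 = 38.6069


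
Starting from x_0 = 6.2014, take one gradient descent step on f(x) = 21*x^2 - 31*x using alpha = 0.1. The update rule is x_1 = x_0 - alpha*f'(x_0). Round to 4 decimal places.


We compute the gradient at x_0 and apply the update.
f'(x) = 42*x - 31
f'(6.2014) = 42*6.2014 - 31 = 229.4588
x_1 = 6.2014 - 0.1*229.4588 = -16.7445


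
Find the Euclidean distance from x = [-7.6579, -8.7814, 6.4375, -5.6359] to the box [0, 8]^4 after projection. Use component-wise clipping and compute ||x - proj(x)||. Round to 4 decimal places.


Project each component onto [0, 8].
clip(-7.6579) = 0.0, clip(-8.7814) = 0.0, clip(6.4375) = 6.4375, clip(-5.6359) = 0.0
Projection = [0.0, 0.0, 6.4375, 0.0]
Squared diffs: [58.6434, 77.113, 0.0, 31.7634]
Distance = sqrt(167.5198) = 12.9429


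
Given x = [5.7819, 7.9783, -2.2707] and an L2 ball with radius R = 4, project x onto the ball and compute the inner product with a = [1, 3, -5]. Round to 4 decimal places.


Step 1: Compute ||x|| (intermediates to 6 decimals).
||x|| = sqrt(5.7819^2 + 7.9783^2 + (-2.2707)^2) = 10.111366
Step 2: Project.
Since ||x|| > R, scale = R/||x|| = 4/10.111366 = 0.395594, proj(x) = scale * x
proj(x) = [2.287285, 3.156168, -0.898275]
Step 3: Dot product.
a^T * proj(x) = 1*2.287285 + 3*3.156168 - 5*(-0.898275) = 16.2472


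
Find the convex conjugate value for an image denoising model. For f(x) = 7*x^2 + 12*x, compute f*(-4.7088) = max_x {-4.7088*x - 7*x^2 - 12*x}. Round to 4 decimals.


f*(y) = sup_x {y*x - a*x^2 - b*x} = sup_x {(y-b)*x - a*x^2}
FOC: (y - b) - 2a*x = 0 => x* = (y - b)/(2a)
x* = (-4.7088 - 12)/(2*7) = -1.1935
f*(-4.7088) = (y-b)^2/(4a) = (-4.7088 - 12)^2/(4*7)
= 279.184/28 = 9.9709


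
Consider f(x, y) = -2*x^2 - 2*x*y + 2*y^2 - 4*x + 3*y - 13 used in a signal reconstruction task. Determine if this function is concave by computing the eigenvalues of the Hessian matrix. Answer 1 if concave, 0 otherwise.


The Hessian of f(x,y) = -2*x^2 - 2*x*y + 2*y^2 - 4*x + 3*y - 13 is:
H = [[-4, -2], [-2, 4]]
Trace = -4 + 4 = 0
Determinant = -4*4 - (-2)^2 = -20
Discriminant = (0)^2 - 4*-20 = 80.0
Eigenvalues: lambda_1 = -4.4721, lambda_2 = 4.4721
The function is not concave.

0


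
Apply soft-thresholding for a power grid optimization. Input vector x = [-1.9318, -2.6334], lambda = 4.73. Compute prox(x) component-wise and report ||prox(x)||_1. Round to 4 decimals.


Soft-thresholding with lambda = 4.73:
prox(-1.9318) = sign(-1.9318)*max(|-1.9318| - 4.73, 0) = 0.0
prox(-2.6334) = sign(-2.6334)*max(|-2.6334| - 4.73, 0) = 0.0
prox(x) = [0.0, 0.0]
||prox(x)||_1 = 0.0 + 0.0 = 0.0


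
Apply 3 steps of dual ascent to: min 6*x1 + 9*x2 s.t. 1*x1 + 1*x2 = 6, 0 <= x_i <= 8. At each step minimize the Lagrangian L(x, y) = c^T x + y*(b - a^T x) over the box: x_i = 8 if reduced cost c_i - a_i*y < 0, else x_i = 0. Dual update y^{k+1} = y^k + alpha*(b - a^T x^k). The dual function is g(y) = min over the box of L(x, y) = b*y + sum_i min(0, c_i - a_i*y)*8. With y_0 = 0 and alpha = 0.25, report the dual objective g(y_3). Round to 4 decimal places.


Dual ascent for LP: min 6*x1 + 9*x2, 1*x1 + 1*x2 = 6, 0 <= x_i <= 8
Step 1: y^k = 0.0, reduced costs: (6.0, 9.0)
  x^k = (0.0, 0.0), subgradient = b - a^T x = 6.0
  y^{k+1} = 0.0 + 0.25*6.0 = 1.5
Step 2: y^k = 1.5, reduced costs: (4.5, 7.5)
  x^k = (0.0, 0.0), subgradient = b - a^T x = 6.0
  y^{k+1} = 1.5 + 0.25*6.0 = 3.0
Step 3: y^k = 3.0, reduced costs: (3.0, 6.0)
  x^k = (0.0, 0.0), subgradient = b - a^T x = 6.0
  y^{k+1} = 3.0 + 0.25*6.0 = 4.5
Dual objective at y_3 = 4.5: reduced costs (1.5, 4.5), box minimizer x = (0.0, 0.0)
g(y_3) = b*y + (c1 - a1*y)*x1 + (c2 - a2*y)*x2 = 6*4.5 + 1.5*0.0 + 4.5*0.0 = 27.0 + 0.0 + 0.0 = 27.0


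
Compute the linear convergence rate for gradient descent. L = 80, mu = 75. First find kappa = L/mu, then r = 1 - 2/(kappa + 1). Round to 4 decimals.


Step 1: Compute the condition number.
kappa = L/mu = 80/75 = 1.0667
Step 2: Compute the convergence rate.
r = 1 - 2/(kappa + 1) = 1 - 2*mu/(L + mu) = (L - mu)/(L + mu) = 5/155 = 0.0323


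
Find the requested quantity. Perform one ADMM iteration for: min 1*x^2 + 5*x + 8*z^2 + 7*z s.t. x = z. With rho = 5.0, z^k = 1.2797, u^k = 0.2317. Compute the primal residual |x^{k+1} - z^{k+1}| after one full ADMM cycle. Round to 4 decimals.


ADMM iteration with rho = 5.0, z^k = 1.2797, u^k = 0.2317
Step 1: x-update.
Minimize 1*x^2 + 5*x + (5.0/2)*(x - 1.2797 + 0.2317)^2
FOC: (2*1 + 5.0)*x = -5 + 5.0*(1.2797 - 0.2317)
x^{k+1} = 0.0343
Step 2: z-update.
Minimize 8*z^2 + 7*z + (5.0/2)*(0.0343 - z + 0.2317)^2
FOC: (2*8 + 5.0)*z = -7 + 5.0*(0.0343 + 0.2317)
z^{k+1} = -0.27
Step 3: u-update.
u^{k+1} = 0.2317 + 0.0343 + 0.27 = 0.536
Step 4: Primal residual = |0.0343 + 0.27| = 0.3043


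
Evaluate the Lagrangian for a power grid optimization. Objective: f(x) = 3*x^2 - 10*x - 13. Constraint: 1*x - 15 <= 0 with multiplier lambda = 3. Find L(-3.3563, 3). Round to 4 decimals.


Step 1: Evaluate f(x).
f(-3.3563) = 3*(-3.3563)^2 - 10*(-3.3563) - 13 = 54.3572
Step 2: Evaluate g(x).
g(-3.3563) = 1*-3.3563 - 15 = -18.3563
Step 3: Compute Lagrangian.
L = 54.3572 + 3*-18.3563 = -0.7117


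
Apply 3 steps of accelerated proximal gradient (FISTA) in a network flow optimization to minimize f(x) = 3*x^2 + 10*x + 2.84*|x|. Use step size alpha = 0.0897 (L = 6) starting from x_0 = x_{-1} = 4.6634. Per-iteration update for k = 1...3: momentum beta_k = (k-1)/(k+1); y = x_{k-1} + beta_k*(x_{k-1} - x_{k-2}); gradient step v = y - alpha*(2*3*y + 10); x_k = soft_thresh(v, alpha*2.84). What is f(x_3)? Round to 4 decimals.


FISTA on f(x) = 3*x^2 + 10*x + 2.84*|x|
L = 6, alpha = 0.0897
Iteration 1: beta = 0.0, y = 4.6634 + 0.0*(4.6634 - 4.6634) = 4.6634
  grad(y) = 37.9804, v = y - alpha*grad = 1.2566
  prox(v) = soft_thresh(1.2566, 0.2547) = 1.0018
Iteration 2: beta = 0.3333, y = 1.0018 + 0.3333*(1.0018 - 4.6634) = -0.2187
  grad(y) = 8.6877, v = y - alpha*grad = -0.998
  prox(v) = soft_thresh(-0.998, 0.2547) = -0.7433
Iteration 3: beta = 0.5, y = -0.7433 + 0.5*(-0.7433 - 1.0018) = -1.6158
  grad(y) = 0.3053, v = y - alpha*grad = -1.6432
  prox(v) = soft_thresh(-1.6432, 0.2547) = -1.3884
f(x_3) = 3*(-1.3884)^2 + 10*(-1.3884) + 2.84*|-1.3884| = -4.158


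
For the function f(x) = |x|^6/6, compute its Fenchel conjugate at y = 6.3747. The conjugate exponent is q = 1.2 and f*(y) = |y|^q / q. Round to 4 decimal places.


The conjugate exponent q satisfies 1/p + 1/q = 1.
p = 6, so q = 6/(6 - 1) = 1.2
|y|^q = 6.3747^1.2 = 9.2332
f*(6.3747) = 9.2332 / 1.2 = 7.6943


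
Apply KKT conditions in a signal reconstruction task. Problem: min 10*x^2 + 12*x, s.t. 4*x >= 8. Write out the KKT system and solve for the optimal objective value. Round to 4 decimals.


Step 1: Try lambda = 0 (constraint inactive).
x_unc = -12/(2*10) = -0.6
Check: 4*-0.6 = -2.4 < 8 -- violated!
Step 2: Constraint must be active: 4*x = 8
x* = 8/4 = 2.0
lambda = (2*10*2.0 + 12)/4 = 13.0
Step 3: Compute optimal value.
f(x*) = 10*2.0^2 + 12*2.0 = 64.0


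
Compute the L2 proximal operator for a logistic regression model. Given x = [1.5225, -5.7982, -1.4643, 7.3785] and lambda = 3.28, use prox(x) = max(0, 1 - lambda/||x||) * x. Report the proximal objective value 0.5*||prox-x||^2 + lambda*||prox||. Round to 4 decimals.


Step 1: Compute ||x||.
||x|| = 9.6189
Step 2: Compute scaling factor.
scale = max(0, 1 - 3.28/9.6189) = 0.659
Step 3: prox(x) = [1.0033, -3.821, -0.965, 4.8625]
||prox(x)|| = 6.3389
Step 4: Proximal objective.
0.5*||prox-x||^2 = 5.3792
lambda*||prox|| = 20.7916
Total = 26.1708


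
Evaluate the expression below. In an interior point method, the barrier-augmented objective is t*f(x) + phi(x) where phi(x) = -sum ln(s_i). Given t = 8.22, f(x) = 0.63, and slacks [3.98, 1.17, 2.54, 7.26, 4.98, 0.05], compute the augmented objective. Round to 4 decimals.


Step 1: Compute log-barrier.
ln values: [1.3813, 0.157, 0.9322, 1.9824, 1.6054, -2.9957]
phi = -(1.3813 + 0.157 + 0.9322 + 1.9824 + 1.6054 - 2.9957) = -3.0625
Step 2: Compute augmented objective.
t*f(x) = 8.22*0.63 = 5.1786
Total = 5.1786 - 3.0625 = 2.1161


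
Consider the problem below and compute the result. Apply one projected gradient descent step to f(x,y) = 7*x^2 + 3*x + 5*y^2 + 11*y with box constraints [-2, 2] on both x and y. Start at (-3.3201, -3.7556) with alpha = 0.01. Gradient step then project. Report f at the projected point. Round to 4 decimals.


Step 1: Compute gradient at (-3.3201, -3.7556).
grad_x = 2*7*-3.3201 + 3 = -43.4814
grad_y = 2*5*-3.7556 + 11 = -26.556
Step 2: Gradient step.
x_raw = -3.3201 - 0.01*-43.4814 = -2.8853
y_raw = -3.7556 - 0.01*-26.556 = -3.49
Step 3: Project onto [-2, 2].
x_proj = clip(-2.8853) = -2.0
y_proj = clip(-3.49) = -2.0
Step 4: Evaluate f.
f(-2.0, -2.0) = 20.0


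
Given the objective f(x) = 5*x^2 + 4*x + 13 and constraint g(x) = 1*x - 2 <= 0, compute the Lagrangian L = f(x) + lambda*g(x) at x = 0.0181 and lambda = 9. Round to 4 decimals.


Step 1: Evaluate f(x).
f(0.0181) = 5*0.0181^2 + 4*0.0181 + 13 = 13.074
Step 2: Evaluate g(x).
g(0.0181) = 1*0.0181 - 2 = -1.9819
Step 3: Compute Lagrangian.
L = 13.074 + 9*-1.9819 = -4.7631


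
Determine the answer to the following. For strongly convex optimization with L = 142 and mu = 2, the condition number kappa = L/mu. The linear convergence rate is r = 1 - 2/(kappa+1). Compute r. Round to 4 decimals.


Step 1: Compute the condition number.
kappa = L/mu = 142/2 = 71.0
Step 2: Compute the convergence rate.
r = 1 - 2/(kappa + 1) = 1 - 2*mu/(L + mu) = (L - mu)/(L + mu) = 140/144 = 0.9722


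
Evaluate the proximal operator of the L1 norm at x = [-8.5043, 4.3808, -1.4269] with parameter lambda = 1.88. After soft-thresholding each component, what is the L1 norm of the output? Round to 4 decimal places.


Soft-thresholding with lambda = 1.88:
prox(-8.5043) = sign(-8.5043)*max(|-8.5043| - 1.88, 0) = -6.6243
prox(4.3808) = sign(4.3808)*max(|4.3808| - 1.88, 0) = 2.5008
prox(-1.4269) = sign(-1.4269)*max(|-1.4269| - 1.88, 0) = 0.0
prox(x) = [-6.6243, 2.5008, 0.0]
||prox(x)||_1 = 6.6243 + 2.5008 + 0.0 = 9.1251


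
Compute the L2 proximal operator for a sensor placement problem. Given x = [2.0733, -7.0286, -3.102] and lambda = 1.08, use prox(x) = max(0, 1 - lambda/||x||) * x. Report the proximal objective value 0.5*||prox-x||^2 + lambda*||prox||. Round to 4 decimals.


Step 1: Compute ||x||.
||x|| = 7.9575
Step 2: Compute scaling factor.
scale = max(0, 1 - 1.08/7.9575) = 0.8643
Step 3: prox(x) = [1.7919, -6.0747, -2.681]
||prox(x)|| = 6.8775
Step 4: Proximal objective.
0.5*||prox-x||^2 = 0.5832
lambda*||prox|| = 7.4277
Total = 8.0109


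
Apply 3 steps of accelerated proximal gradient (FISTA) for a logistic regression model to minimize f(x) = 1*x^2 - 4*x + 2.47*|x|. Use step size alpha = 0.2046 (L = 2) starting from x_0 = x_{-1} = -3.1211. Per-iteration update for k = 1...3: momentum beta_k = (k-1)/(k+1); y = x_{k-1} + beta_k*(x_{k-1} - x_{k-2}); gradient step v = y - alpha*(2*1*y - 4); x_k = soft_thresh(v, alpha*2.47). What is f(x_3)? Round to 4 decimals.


FISTA on f(x) = 1*x^2 - 4*x + 2.47*|x|
L = 2, alpha = 0.2046
Iteration 1: beta = 0.0, y = -3.1211 + 0.0*(-3.1211 + 3.1211) = -3.1211
  grad(y) = -10.2422, v = y - alpha*grad = -1.0255
  prox(v) = soft_thresh(-1.0255, 0.5054) = -0.5202
Iteration 2: beta = 0.3333, y = -0.5202 + 0.3333*(-0.5202 + 3.1211) = 0.3468
  grad(y) = -3.3064, v = y - alpha*grad = 1.0233
  prox(v) = soft_thresh(1.0233, 0.5054) = 0.5179
Iteration 3: beta = 0.5, y = 0.5179 + 0.5*(0.5179 + 0.5202) = 1.037
  grad(y) = -1.9261, v = y - alpha*grad = 1.431
  prox(v) = soft_thresh(1.431, 0.5054) = 0.9257
f(x_3) = 1*0.9257^2 - 4*0.9257 + 2.47*|0.9257| = -0.5594


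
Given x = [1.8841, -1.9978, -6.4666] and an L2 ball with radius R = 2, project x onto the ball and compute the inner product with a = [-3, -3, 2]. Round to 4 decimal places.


Step 1: Compute ||x|| (intermediates to 6 decimals).
||x|| = sqrt(1.8841^2 + (-1.9978)^2 + (-6.4666)^2) = 7.025522
Step 2: Project.
Since ||x|| > R, scale = R/||x|| = 2/7.025522 = 0.284676, proj(x) = scale * x
proj(x) = [0.536358, -0.568726, -1.840886]
Step 3: Dot product.
a^T * proj(x) = -3*0.536358 - 3*(-0.568726) + 2*(-1.840886) = -3.5847


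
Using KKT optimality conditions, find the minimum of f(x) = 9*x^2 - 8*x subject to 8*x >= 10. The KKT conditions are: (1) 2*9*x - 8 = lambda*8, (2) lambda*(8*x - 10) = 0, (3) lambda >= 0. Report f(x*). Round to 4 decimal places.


Step 1: Try lambda = 0 (constraint inactive).
x_unc = 8/(2*9) = 0.4444
Check: 8*0.4444 = 3.5552 < 10 -- violated!
Step 2: Constraint must be active: 8*x = 10
x* = 10/8 = 1.25
lambda = (2*9*1.25 - 8)/8 = 1.8125
Step 3: Compute optimal value.
f(x*) = 9*1.25^2 - 8*1.25 = 4.0625


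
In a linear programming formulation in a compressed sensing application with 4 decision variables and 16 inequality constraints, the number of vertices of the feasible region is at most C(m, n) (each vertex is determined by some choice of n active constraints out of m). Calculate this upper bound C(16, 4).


Each vertex corresponds to some choice of n active constraints out of m, so the number of vertices is at most C(m, n) = m! / (n!(m-n)!).
m = 16, n = 4
Numerator: 16 * 15 * 14 * 13
Denominator: 4! = 24
C(16, 4) = 1820


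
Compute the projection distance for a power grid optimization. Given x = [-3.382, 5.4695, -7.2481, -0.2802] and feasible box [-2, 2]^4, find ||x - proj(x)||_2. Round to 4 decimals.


Project each component onto [-2, 2].
clip(-3.382) = -2.0, clip(5.4695) = 2.0, clip(-7.2481) = -2.0, clip(-0.2802) = -0.2802
Projection = [-2.0, 2.0, -2.0, -0.2802]
Squared diffs: [1.9099, 12.0374, 27.5426, 0.0]
Distance = sqrt(41.4899) = 6.4413


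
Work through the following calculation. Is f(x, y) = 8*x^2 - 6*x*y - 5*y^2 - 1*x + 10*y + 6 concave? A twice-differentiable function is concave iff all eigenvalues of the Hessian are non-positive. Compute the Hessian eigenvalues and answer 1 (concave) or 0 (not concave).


The Hessian of f(x,y) = 8*x^2 - 6*x*y - 5*y^2 - 1*x + 10*y + 6 is:
H = [[16, -6], [-6, -10]]
Trace = 16 - 10 = 6
Determinant = 16*-10 - (-6)^2 = -196
Discriminant = (6)^2 - 4*-196 = 820.0
Eigenvalues: lambda_1 = -11.3178, lambda_2 = 17.3178
The function is not concave.

0


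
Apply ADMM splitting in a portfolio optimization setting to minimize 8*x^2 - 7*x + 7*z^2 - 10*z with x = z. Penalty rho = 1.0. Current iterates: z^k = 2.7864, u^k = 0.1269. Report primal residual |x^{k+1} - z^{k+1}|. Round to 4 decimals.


ADMM iteration with rho = 1.0, z^k = 2.7864, u^k = 0.1269
Step 1: x-update.
Minimize 8*x^2 - 7*x + (1.0/2)*(x - 2.7864 + 0.1269)^2
FOC: (2*8 + 1.0)*x = 7 + 1.0*(2.7864 - 0.1269)
x^{k+1} = 0.5682
Step 2: z-update.
Minimize 7*z^2 - 10*z + (1.0/2)*(0.5682 - z + 0.1269)^2
FOC: (2*7 + 1.0)*z = 10 + 1.0*(0.5682 + 0.1269)
z^{k+1} = 0.713
Step 3: u-update.
u^{k+1} = 0.1269 + 0.5682 - 0.713 = -0.0179
Step 4: Primal residual = |0.5682 - 0.713| = 0.1448


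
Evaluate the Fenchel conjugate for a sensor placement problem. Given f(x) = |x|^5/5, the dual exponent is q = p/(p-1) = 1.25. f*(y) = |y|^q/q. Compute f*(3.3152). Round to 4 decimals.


The conjugate exponent q satisfies 1/p + 1/q = 1.
p = 5, so q = 5/(5 - 1) = 1.25
|y|^q = 3.3152^1.25 = 4.4734
f*(3.3152) = 4.4734 / 1.25 = 3.5787


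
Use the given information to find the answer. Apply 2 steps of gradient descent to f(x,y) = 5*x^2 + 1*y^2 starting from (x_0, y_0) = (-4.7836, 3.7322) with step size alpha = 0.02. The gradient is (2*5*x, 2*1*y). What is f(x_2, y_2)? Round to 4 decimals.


Gradient descent on f(x,y) = 5*x^2 + 1*y^2.
Starting point: (-4.7836, 3.7322), alpha = 0.02
Step 1: grad_x = 2*5*-4.7836 = -47.836, grad_y = 2*1*3.7322 = 7.4644
  x_1 = -4.7836 - 0.02*-47.836 = -3.8269
  y_1 = 3.7322 - 0.02*7.4644 = 3.5829
Step 2: grad_x = 2*5*-3.8269 = -38.2688, grad_y = 2*1*3.5829 = 7.1658
  x_2 = -3.8269 - 0.02*-38.2688 = -3.0615
  y_2 = 3.5829 - 0.02*7.1658 = 3.4396
f(-3.0615, 3.4396) = 5*(-3.0615)^2 + 1*3.4396^2 = 58.6949


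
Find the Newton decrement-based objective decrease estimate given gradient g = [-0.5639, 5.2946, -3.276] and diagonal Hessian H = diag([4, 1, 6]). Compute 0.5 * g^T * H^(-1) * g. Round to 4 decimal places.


Step 1: H is diagonal, so H^(-1) * g = [-0.141, 5.2946, -0.546].
Step 2: g^T H^(-1) g = sum_i g_i^2 / H_ii
  = (-0.5639)^2/4 + (5.2946)^2/1 + (-3.276)^2/6
  = 0.0795 + 28.0328 + 1.7887 = 29.901
Step 3: Objective decrease = 0.5 * g^T H^(-1) g = 14.9505


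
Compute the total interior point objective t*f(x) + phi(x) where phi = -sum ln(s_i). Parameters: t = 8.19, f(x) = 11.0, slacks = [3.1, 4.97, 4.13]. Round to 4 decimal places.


Step 1: Compute log-barrier.
ln values: [1.1314, 1.6034, 1.4183]
phi = -(1.1314 + 1.6034 + 1.4183) = -4.1531
Step 2: Compute augmented objective.
t*f(x) = 8.19*11.0 = 90.09
Total = 90.09 - 4.1531 = 85.9369


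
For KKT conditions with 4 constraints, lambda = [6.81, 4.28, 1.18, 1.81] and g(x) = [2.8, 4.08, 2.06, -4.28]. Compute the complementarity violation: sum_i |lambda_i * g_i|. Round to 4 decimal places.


KKT complementary slackness check:
lambda_1 * g_1 = 6.81 * 2.8 = 19.068
lambda_2 * g_2 = 4.28 * 4.08 = 17.4624
lambda_3 * g_3 = 1.18 * 2.06 = 2.4308
lambda_4 * g_4 = 1.81 * -4.28 = -7.7468
Total violation = 19.068 + 17.4624 + 2.4308 + 7.7468 = 46.708


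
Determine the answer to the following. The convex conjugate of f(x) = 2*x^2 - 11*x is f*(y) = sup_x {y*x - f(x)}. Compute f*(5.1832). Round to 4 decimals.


f*(y) = sup_x {y*x - a*x^2 - b*x} = sup_x {(y-b)*x - a*x^2}
FOC: (y - b) - 2a*x = 0 => x* = (y - b)/(2a)
x* = (5.1832 + 11)/(2*2) = 4.0458
f*(5.1832) = (y-b)^2/(4a) = (5.1832 + 11)^2/(4*2)
= 261.896/8 = 32.737


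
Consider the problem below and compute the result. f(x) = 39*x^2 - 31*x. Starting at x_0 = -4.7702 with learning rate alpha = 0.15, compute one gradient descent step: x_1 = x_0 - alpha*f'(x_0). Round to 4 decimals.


We compute the gradient at x_0 and apply the update.
f'(x) = 78*x - 31
f'(-4.7702) = 78*-4.7702 - 31 = -403.0756
x_1 = -4.7702 - 0.15*-403.0756 = 55.6911


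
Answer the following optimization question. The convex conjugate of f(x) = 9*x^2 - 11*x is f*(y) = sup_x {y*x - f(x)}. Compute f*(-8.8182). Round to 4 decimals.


f*(y) = sup_x {y*x - a*x^2 - b*x} = sup_x {(y-b)*x - a*x^2}
FOC: (y - b) - 2a*x = 0 => x* = (y - b)/(2a)
x* = (-8.8182 + 11)/(2*9) = 0.1212
f*(-8.8182) = (y-b)^2/(4a) = (-8.8182 + 11)^2/(4*9)
= 4.7603/36 = 0.1322


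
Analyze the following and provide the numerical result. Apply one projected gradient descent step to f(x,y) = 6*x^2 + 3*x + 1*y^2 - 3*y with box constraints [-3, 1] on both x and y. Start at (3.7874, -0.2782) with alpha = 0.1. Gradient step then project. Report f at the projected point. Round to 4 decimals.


Step 1: Compute gradient at (3.7874, -0.2782).
grad_x = 2*6*3.7874 + 3 = 48.4488
grad_y = 2*1*-0.2782 - 3 = -3.5564
Step 2: Gradient step.
x_raw = 3.7874 - 0.1*48.4488 = -1.0575
y_raw = -0.2782 - 0.1*-3.5564 = 0.0774
Step 3: Project onto [-3, 1].
x_proj = clip(-1.0575) = -1.0575
y_proj = clip(0.0774) = 0.0774
Step 4: Evaluate f.
f(-1.0575, 0.0774) = 3.3108


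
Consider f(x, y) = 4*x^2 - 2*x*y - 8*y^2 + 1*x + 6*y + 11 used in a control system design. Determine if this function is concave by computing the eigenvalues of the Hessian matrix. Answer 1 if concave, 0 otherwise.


The Hessian of f(x,y) = 4*x^2 - 2*x*y - 8*y^2 + 1*x + 6*y + 11 is:
H = [[8, -2], [-2, -16]]
Trace = 8 - 16 = -8
Determinant = 8*-16 - (-2)^2 = -132
Discriminant = (-8)^2 - 4*-132 = 592.0
Eigenvalues: lambda_1 = -16.1655, lambda_2 = 8.1655
The function is not concave.

0
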